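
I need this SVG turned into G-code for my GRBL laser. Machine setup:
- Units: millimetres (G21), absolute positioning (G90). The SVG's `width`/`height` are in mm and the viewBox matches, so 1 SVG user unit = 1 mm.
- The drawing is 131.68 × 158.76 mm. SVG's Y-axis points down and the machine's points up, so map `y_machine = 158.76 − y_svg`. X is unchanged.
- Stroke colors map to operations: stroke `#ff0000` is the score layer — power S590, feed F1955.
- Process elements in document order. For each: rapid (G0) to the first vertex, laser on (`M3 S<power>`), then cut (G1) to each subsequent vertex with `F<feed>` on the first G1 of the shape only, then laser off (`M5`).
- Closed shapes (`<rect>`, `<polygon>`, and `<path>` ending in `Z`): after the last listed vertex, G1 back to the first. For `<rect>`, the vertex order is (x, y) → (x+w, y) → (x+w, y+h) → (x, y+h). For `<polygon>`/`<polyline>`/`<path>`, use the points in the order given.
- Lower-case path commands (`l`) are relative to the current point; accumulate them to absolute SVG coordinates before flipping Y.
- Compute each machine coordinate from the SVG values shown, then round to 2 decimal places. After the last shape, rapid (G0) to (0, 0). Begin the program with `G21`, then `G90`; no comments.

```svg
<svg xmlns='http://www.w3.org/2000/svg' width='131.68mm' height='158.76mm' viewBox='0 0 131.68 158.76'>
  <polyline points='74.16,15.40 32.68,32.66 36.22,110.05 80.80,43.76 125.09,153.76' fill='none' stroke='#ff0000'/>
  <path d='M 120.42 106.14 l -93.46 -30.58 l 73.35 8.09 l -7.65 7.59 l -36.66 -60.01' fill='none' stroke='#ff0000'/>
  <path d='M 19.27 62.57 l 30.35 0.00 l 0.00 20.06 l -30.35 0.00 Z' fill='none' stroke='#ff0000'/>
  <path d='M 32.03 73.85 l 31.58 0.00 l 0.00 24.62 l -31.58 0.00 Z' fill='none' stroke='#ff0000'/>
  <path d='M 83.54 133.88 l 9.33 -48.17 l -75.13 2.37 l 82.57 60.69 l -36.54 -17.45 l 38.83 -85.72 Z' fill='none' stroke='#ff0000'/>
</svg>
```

G21
G90
G0 X74.16 Y143.36
M3 S590
G1 X32.68 Y126.10 F1955
G1 X36.22 Y48.71
G1 X80.80 Y115.00
G1 X125.09 Y5.00
M5
G0 X120.42 Y52.62
M3 S590
G1 X26.96 Y83.20 F1955
G1 X100.31 Y75.11
G1 X92.66 Y67.52
G1 X56.00 Y127.53
M5
G0 X19.27 Y96.19
M3 S590
G1 X49.62 Y96.19 F1955
G1 X49.62 Y76.13
G1 X19.27 Y76.13
G1 X19.27 Y96.19
M5
G0 X32.03 Y84.91
M3 S590
G1 X63.61 Y84.91 F1955
G1 X63.61 Y60.29
G1 X32.03 Y60.29
G1 X32.03 Y84.91
M5
G0 X83.54 Y24.88
M3 S590
G1 X92.87 Y73.05 F1955
G1 X17.74 Y70.68
G1 X100.31 Y9.99
G1 X63.77 Y27.44
G1 X102.60 Y113.16
G1 X83.54 Y24.88
M5
G0 X0.00 Y0.00

Since the viewBox matches the mm dimensions, user units are millimetres directly. The only transform is the Y-flip y_m = 158.76 − y_svg.

Shape 1 is a open polyline drawn with `<polyline>`. Its stroke #ff0000 means score at S590, F1955. After flipping Y the toolpath is (74.16,143.36) → (32.68,126.10) → (36.22,48.71) → (80.80,115.00) → (125.09,5.00).

Shape 2 is a open polyline drawn with `<path>`. Its stroke #ff0000 means score at S590, F1955. After flipping Y the toolpath is (120.42,52.62) → (26.96,83.20) → (100.31,75.11) → (92.66,67.52) → (56.00,127.53).

Shape 3 is a rectangle drawn with `<path>`. Its stroke #ff0000 means score at S590, F1955. After flipping Y the toolpath is (19.27,96.19) → (49.62,96.19) → (49.62,76.13) → (19.27,76.13) → (19.27,96.19), returning to the start.

Shape 4 is a rectangle drawn with `<path>`. Its stroke #ff0000 means score at S590, F1955. After flipping Y the toolpath is (32.03,84.91) → (63.61,84.91) → (63.61,60.29) → (32.03,60.29) → (32.03,84.91), returning to the start.

Shape 5 is a closed polygon drawn with `<path>`. Its stroke #ff0000 means score at S590, F1955. After flipping Y the toolpath is (83.54,24.88) → (92.87,73.05) → (17.74,70.68) → (100.31,9.99) → (63.77,27.44) → (102.60,113.16) → (83.54,24.88), returning to the start.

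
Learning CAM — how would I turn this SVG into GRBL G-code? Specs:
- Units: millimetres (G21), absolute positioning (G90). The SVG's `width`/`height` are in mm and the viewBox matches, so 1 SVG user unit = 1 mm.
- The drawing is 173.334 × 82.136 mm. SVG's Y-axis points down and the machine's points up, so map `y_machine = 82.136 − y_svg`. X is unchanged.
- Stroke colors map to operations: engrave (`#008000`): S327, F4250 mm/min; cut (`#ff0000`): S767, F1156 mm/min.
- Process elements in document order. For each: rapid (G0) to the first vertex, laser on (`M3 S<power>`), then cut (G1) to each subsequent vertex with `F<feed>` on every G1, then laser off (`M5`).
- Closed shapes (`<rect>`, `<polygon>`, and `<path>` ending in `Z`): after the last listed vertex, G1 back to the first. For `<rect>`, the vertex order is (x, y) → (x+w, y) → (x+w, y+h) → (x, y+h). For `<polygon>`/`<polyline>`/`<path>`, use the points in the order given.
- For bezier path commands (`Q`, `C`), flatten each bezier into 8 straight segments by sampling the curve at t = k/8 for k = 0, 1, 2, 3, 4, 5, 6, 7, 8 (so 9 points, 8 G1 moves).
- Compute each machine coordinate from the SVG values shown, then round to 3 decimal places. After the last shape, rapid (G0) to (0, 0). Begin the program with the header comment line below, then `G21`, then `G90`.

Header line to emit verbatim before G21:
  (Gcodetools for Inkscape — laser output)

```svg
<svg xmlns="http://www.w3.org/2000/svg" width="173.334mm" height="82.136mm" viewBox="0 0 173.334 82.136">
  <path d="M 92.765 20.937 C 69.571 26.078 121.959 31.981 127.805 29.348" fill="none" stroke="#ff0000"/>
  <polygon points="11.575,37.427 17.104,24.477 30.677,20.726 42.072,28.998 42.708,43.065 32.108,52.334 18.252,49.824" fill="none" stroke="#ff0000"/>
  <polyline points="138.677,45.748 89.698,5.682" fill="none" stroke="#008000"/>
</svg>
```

(Gcodetools for Inkscape — laser output)
G21
G90
G0 X92.765 Y61.199
M3 S767
G1 X87.372 Y59.254 F1156
G1 X87.633 Y57.346 F1156
G1 X92.118 Y55.584 F1156
G1 X99.395 Y54.078 F1156
G1 X108.033 Y52.937 F1156
G1 X116.602 Y52.268 F1156
G1 X123.670 Y52.183 F1156
G1 X127.805 Y52.788 F1156
M5
G0 X11.575 Y44.709
M3 S767
G1 X17.104 Y57.659 F1156
G1 X30.677 Y61.410 F1156
G1 X42.072 Y53.138 F1156
G1 X42.708 Y39.071 F1156
G1 X32.108 Y29.802 F1156
G1 X18.252 Y32.312 F1156
G1 X11.575 Y44.709 F1156
M5
G0 X138.677 Y36.388
M3 S327
G1 X89.698 Y76.454 F4250
M5
G0 X0.000 Y0.000

viewBox `0 0 173.334 82.136` with mm width/height → 1 unit = 1 mm. Flip: y_m = 82.136 − y_svg.

**Shape 1** — `<path>` cubic bezier, stroke `#ff0000` → cut (S767, F1156). Control points (SVG): P0=(92.765,20.937), P1=(69.571,26.078), P2=(121.959,31.981), P3=(127.805,29.348); sampled at t=k/8. Machine vertices: (92.765,61.199) → (87.372,59.254) → (87.633,57.346) → (92.118,55.584) → (99.395,54.078) → (108.033,52.937) → (116.602,52.268) → (123.670,52.183) → (127.805,52.788). Open path.

**Shape 2** — `<polygon>` regular polygon, stroke `#ff0000` → cut (S767, F1156). Machine vertices: (11.575,44.709) → (17.104,57.659) → (30.677,61.410) → (42.072,53.138) → (42.708,39.071) → (32.108,29.802) → (18.252,32.312) → (11.575,44.709). Closed: final G1 returns to the first vertex.

**Shape 3** — `<polyline>` line segment, stroke `#008000` → engrave (S327, F4250). Machine vertices: (138.677,36.388) → (89.698,76.454). Open path.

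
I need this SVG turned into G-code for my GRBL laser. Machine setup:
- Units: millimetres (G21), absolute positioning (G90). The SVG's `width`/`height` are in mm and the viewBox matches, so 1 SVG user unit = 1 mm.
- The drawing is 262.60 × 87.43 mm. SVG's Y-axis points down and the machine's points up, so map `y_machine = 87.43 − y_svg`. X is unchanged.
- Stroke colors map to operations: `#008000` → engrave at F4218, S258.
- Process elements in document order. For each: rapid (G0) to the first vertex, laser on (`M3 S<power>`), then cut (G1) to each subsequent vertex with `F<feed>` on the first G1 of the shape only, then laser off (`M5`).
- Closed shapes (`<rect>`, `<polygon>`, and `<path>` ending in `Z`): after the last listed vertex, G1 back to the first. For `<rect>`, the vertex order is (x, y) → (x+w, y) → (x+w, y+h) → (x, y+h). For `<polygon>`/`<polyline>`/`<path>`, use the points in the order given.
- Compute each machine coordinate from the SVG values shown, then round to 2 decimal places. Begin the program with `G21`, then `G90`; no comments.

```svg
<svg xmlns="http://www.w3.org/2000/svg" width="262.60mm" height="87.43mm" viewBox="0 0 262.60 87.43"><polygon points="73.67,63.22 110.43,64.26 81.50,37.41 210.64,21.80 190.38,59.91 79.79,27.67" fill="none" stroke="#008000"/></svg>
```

Since the viewBox matches the mm dimensions, user units are millimetres directly. The only transform is the Y-flip y_m = 87.43 − y_svg.

Shape 1 is a closed polygon drawn with `<polygon>`. Its stroke #008000 means engrave at S258, F4218. After flipping Y the toolpath is (73.67,24.21) → (110.43,23.17) → (81.50,50.02) → (210.64,65.63) → (190.38,27.52) → (79.79,59.76) → (73.67,24.21), returning to the start.

G21
G90
G0 X73.67 Y24.21
M3 S258
G1 X110.43 Y23.17 F4218
G1 X81.50 Y50.02
G1 X210.64 Y65.63
G1 X190.38 Y27.52
G1 X79.79 Y59.76
G1 X73.67 Y24.21
M5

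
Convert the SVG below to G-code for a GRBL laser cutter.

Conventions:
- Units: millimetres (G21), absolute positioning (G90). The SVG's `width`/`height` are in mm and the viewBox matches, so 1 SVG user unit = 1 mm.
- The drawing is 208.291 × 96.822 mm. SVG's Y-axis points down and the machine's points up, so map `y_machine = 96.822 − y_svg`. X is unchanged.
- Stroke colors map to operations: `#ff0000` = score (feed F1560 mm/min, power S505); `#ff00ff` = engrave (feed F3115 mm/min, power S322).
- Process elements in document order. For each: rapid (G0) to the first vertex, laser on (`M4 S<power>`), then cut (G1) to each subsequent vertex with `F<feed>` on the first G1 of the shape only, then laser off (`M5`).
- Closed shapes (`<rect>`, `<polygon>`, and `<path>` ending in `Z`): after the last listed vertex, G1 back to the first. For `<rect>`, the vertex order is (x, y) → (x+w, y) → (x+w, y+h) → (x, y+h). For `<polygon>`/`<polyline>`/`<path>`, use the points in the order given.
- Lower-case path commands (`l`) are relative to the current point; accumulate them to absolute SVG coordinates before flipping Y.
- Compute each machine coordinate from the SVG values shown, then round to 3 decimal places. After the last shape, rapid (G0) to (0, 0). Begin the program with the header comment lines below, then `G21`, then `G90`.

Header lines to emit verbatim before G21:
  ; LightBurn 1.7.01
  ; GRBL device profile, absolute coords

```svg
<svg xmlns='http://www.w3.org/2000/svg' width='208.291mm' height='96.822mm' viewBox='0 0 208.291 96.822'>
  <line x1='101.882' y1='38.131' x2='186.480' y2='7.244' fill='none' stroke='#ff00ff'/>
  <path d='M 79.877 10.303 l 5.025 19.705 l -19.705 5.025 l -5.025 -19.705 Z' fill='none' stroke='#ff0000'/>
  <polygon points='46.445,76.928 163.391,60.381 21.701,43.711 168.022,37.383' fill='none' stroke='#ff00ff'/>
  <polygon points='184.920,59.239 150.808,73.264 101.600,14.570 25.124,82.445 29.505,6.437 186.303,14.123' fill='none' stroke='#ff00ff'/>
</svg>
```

viewBox `0 0 208.291 96.822` with mm width/height → 1 unit = 1 mm. Flip: y_m = 96.822 − y_svg.

**Shape 1** — `<line>` line segment, stroke `#ff00ff` → engrave (S322, F3115). Machine vertices: (101.882,58.691) → (186.480,89.578). Open path.

**Shape 2** — `<path>` regular polygon, stroke `#ff0000` → score (S505, F1560). Machine vertices: (79.877,86.519) → (84.902,66.814) → (65.197,61.789) → (60.172,81.494) → (79.877,86.519). Closed: final G1 returns to the first vertex.

**Shape 3** — `<polygon>` closed polygon, stroke `#ff00ff` → engrave (S322, F3115). Machine vertices: (46.445,19.894) → (163.391,36.441) → (21.701,53.111) → (168.022,59.439) → (46.445,19.894). Closed: final G1 returns to the first vertex.

**Shape 4** — `<polygon>` closed polygon, stroke `#ff00ff` → engrave (S322, F3115). Machine vertices: (184.920,37.583) → (150.808,23.558) → (101.600,82.252) → (25.124,14.377) → (29.505,90.385) → (186.303,82.699) → (184.920,37.583). Closed: final G1 returns to the first vertex.

; LightBurn 1.7.01
; GRBL device profile, absolute coords
G21
G90
G0 X101.882 Y58.691
M4 S322
G1 X186.480 Y89.578 F3115
M5
G0 X79.877 Y86.519
M4 S505
G1 X84.902 Y66.814 F1560
G1 X65.197 Y61.789
G1 X60.172 Y81.494
G1 X79.877 Y86.519
M5
G0 X46.445 Y19.894
M4 S322
G1 X163.391 Y36.441 F3115
G1 X21.701 Y53.111
G1 X168.022 Y59.439
G1 X46.445 Y19.894
M5
G0 X184.920 Y37.583
M4 S322
G1 X150.808 Y23.558 F3115
G1 X101.600 Y82.252
G1 X25.124 Y14.377
G1 X29.505 Y90.385
G1 X186.303 Y82.699
G1 X184.920 Y37.583
M5
G0 X0.000 Y0.000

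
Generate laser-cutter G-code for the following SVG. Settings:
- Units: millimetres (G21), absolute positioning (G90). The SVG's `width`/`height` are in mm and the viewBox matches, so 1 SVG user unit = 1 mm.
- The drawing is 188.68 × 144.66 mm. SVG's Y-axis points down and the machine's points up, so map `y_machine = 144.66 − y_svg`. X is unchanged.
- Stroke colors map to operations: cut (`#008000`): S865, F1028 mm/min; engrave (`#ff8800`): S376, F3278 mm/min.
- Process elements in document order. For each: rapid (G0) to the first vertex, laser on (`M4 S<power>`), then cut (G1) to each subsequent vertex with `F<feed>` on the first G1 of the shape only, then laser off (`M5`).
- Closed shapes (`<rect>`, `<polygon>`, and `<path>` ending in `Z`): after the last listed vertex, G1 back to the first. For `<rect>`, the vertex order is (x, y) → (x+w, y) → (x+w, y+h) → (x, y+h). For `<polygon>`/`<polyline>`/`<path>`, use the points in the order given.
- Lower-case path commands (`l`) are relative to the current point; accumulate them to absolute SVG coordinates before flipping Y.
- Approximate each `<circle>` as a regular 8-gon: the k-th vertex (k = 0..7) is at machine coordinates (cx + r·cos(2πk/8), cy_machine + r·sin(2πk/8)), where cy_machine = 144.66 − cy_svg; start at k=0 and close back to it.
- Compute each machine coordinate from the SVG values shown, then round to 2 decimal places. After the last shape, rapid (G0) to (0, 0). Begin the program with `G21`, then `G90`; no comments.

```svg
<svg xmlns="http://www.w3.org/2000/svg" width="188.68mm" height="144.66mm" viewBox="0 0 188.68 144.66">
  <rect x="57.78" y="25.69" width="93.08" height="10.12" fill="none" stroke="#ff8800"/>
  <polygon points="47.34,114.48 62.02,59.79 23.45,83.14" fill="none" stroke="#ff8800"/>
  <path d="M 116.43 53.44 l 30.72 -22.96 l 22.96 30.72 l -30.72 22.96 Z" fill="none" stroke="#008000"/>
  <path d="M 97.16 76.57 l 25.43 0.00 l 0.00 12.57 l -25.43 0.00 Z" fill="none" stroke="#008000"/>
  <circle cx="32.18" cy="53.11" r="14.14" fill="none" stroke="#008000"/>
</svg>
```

G21
G90
G0 X57.78 Y118.97
M4 S376
G1 X150.86 Y118.97 F3278
G1 X150.86 Y108.85
G1 X57.78 Y108.85
G1 X57.78 Y118.97
M5
G0 X47.34 Y30.18
M4 S376
G1 X62.02 Y84.87 F3278
G1 X23.45 Y61.52
G1 X47.34 Y30.18
M5
G0 X116.43 Y91.22
M4 S865
G1 X147.15 Y114.18 F1028
G1 X170.11 Y83.46
G1 X139.39 Y60.50
G1 X116.43 Y91.22
M5
G0 X97.16 Y68.09
M4 S865
G1 X122.59 Y68.09 F1028
G1 X122.59 Y55.52
G1 X97.16 Y55.52
G1 X97.16 Y68.09
M5
G0 X46.32 Y91.55
M4 S865
G1 X42.18 Y101.55 F1028
G1 X32.18 Y105.69
G1 X22.18 Y101.55
G1 X18.04 Y91.55
G1 X22.18 Y81.55
G1 X32.18 Y77.41
G1 X42.18 Y81.55
G1 X46.32 Y91.55
M5
G0 X0.00 Y0.00

Since the viewBox matches the mm dimensions, user units are millimetres directly. The only transform is the Y-flip y_m = 144.66 − y_svg.

Shape 1 is a rectangle drawn with `<rect>`. Its stroke #ff8800 means engrave at S376, F3278. After flipping Y the toolpath is (57.78,118.97) → (150.86,118.97) → (150.86,108.85) → (57.78,108.85) → (57.78,118.97), returning to the start.

Shape 2 is a closed polygon drawn with `<polygon>`. Its stroke #ff8800 means engrave at S376, F3278. After flipping Y the toolpath is (47.34,30.18) → (62.02,84.87) → (23.45,61.52) → (47.34,30.18), returning to the start.

Shape 3 is a regular polygon drawn with `<path>`. Its stroke #008000 means cut at S865, F1028. After flipping Y the toolpath is (116.43,91.22) → (147.15,114.18) → (170.11,83.46) → (139.39,60.50) → (116.43,91.22), returning to the start.

Shape 4 is a rectangle drawn with `<path>`. Its stroke #008000 means cut at S865, F1028. After flipping Y the toolpath is (97.16,68.09) → (122.59,68.09) → (122.59,55.52) → (97.16,55.52) → (97.16,68.09), returning to the start.

Shape 5 is a circle drawn with `<circle>`. Its stroke #008000 means cut at S865, F1028. After flipping Y the toolpath is (46.32,91.55) → (42.18,101.55) → (32.18,105.69) → (22.18,101.55) → (18.04,91.55) → (22.18,81.55) → (32.18,77.41) → (42.18,81.55) → (46.32,91.55), returning to the start.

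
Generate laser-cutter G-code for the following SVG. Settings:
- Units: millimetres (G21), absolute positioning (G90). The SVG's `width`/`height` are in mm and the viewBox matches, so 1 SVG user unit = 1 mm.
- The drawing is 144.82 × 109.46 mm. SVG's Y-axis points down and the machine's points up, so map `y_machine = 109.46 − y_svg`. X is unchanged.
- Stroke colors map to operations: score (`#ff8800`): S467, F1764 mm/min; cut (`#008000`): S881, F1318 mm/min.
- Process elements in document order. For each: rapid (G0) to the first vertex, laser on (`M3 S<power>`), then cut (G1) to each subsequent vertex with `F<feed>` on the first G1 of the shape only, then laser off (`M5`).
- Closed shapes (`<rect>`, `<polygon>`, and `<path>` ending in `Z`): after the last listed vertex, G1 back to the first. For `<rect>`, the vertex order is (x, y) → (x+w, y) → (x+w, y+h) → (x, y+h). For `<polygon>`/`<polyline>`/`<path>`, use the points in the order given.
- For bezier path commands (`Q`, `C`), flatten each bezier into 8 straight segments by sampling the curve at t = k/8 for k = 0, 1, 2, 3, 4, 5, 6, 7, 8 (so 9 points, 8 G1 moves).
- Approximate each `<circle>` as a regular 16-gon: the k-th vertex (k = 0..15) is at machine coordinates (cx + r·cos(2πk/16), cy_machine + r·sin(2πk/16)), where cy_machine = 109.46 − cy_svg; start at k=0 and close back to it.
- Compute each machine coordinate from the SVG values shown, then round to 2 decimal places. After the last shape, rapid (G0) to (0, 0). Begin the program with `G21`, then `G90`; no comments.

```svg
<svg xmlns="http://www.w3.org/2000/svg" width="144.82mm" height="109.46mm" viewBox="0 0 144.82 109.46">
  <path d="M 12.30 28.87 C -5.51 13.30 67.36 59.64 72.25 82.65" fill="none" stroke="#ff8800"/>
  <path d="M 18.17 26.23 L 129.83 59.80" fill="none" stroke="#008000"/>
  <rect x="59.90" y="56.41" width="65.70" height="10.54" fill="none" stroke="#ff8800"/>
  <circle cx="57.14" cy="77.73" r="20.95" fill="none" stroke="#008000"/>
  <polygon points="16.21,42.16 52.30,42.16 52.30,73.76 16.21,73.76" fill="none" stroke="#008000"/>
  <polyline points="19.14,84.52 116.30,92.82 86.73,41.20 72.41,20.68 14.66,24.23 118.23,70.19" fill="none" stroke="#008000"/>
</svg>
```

viewBox `0 0 144.82 109.46` with mm width/height → 1 unit = 1 mm. Flip: y_m = 109.46 − y_svg.

**Shape 1** — `<path>` cubic bezier, stroke `#ff8800` → score (S467, F1764). Control points (SVG): P0=(12.30,28.87), P1=(-5.51,13.30), P2=(67.36,59.64), P3=(72.25,82.65); sampled at t=k/8. Machine vertices: (12.30,80.59) → (9.56,83.69) → (13.47,81.99) → (22.15,76.48) → (33.76,68.17) → (46.44,58.04) → (58.32,47.11) → (67.54,36.37) → (72.25,26.81). Open path.

**Shape 2** — `<path>` line segment, stroke `#008000` → cut (S881, F1318). Machine vertices: (18.17,83.23) → (129.83,49.66). Open path.

**Shape 3** — `<rect>` rectangle, stroke `#ff8800` → score (S467, F1764). Machine vertices: (59.90,53.05) → (125.60,53.05) → (125.60,42.51) → (59.90,42.51) → (59.90,53.05). Closed: final G1 returns to the first vertex.

**Shape 4** — `<circle>` circle, stroke `#008000` → cut (S881, F1318). Machine vertices: (78.09,31.73) → (76.50,39.75) → (71.95,46.54) → (65.16,51.09) → (57.14,52.68) → (49.12,51.09) → (42.33,46.54) → (37.78,39.75) → (36.19,31.73) → (37.78,23.71) → (42.33,16.92) → (49.12,12.37) → (57.14,10.78) → (65.16,12.37) → (71.95,16.92) → (76.50,23.71) → (78.09,31.73). Closed: final G1 returns to the first vertex.

**Shape 5** — `<polygon>` rectangle, stroke `#008000` → cut (S881, F1318). Machine vertices: (16.21,67.30) → (52.30,67.30) → (52.30,35.70) → (16.21,35.70) → (16.21,67.30). Closed: final G1 returns to the first vertex.

**Shape 6** — `<polyline>` open polyline, stroke `#008000` → cut (S881, F1318). Machine vertices: (19.14,24.94) → (116.30,16.64) → (86.73,68.26) → (72.41,88.78) → (14.66,85.23) → (118.23,39.27). Open path.

G21
G90
G0 X12.30 Y80.59
M3 S467
G1 X9.56 Y83.69 F1764
G1 X13.47 Y81.99
G1 X22.15 Y76.48
G1 X33.76 Y68.17
G1 X46.44 Y58.04
G1 X58.32 Y47.11
G1 X67.54 Y36.37
G1 X72.25 Y26.81
M5
G0 X18.17 Y83.23
M3 S881
G1 X129.83 Y49.66 F1318
M5
G0 X59.90 Y53.05
M3 S467
G1 X125.60 Y53.05 F1764
G1 X125.60 Y42.51
G1 X59.90 Y42.51
G1 X59.90 Y53.05
M5
G0 X78.09 Y31.73
M3 S881
G1 X76.50 Y39.75 F1318
G1 X71.95 Y46.54
G1 X65.16 Y51.09
G1 X57.14 Y52.68
G1 X49.12 Y51.09
G1 X42.33 Y46.54
G1 X37.78 Y39.75
G1 X36.19 Y31.73
G1 X37.78 Y23.71
G1 X42.33 Y16.92
G1 X49.12 Y12.37
G1 X57.14 Y10.78
G1 X65.16 Y12.37
G1 X71.95 Y16.92
G1 X76.50 Y23.71
G1 X78.09 Y31.73
M5
G0 X16.21 Y67.30
M3 S881
G1 X52.30 Y67.30 F1318
G1 X52.30 Y35.70
G1 X16.21 Y35.70
G1 X16.21 Y67.30
M5
G0 X19.14 Y24.94
M3 S881
G1 X116.30 Y16.64 F1318
G1 X86.73 Y68.26
G1 X72.41 Y88.78
G1 X14.66 Y85.23
G1 X118.23 Y39.27
M5
G0 X0.00 Y0.00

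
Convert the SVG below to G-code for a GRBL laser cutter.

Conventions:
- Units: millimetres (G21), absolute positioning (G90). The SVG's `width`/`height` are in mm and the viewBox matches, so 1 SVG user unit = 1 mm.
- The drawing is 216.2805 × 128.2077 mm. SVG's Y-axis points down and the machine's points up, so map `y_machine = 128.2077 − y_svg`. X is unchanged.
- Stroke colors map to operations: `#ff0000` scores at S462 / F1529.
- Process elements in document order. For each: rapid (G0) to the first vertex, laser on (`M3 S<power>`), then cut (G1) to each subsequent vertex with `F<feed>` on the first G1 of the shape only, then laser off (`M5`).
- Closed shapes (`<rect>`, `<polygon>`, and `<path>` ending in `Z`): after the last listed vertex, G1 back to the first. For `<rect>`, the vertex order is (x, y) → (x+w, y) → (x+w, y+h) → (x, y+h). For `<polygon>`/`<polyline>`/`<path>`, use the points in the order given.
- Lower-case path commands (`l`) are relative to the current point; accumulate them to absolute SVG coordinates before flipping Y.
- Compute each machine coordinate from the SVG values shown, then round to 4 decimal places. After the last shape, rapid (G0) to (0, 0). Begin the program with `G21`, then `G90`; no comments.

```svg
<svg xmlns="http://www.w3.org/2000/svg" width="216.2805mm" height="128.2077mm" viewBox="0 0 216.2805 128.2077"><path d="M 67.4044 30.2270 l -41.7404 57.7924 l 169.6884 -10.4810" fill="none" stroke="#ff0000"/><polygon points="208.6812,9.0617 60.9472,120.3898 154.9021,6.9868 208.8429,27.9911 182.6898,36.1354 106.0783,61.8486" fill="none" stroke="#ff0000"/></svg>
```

Since the viewBox matches the mm dimensions, user units are millimetres directly. The only transform is the Y-flip y_m = 128.2077 − y_svg.

Shape 1 is a open polyline drawn with `<path>`. Its stroke #ff0000 means score at S462, F1529. After flipping Y the toolpath is (67.4044,97.9807) → (25.6640,40.1883) → (195.3524,50.6693).

Shape 2 is a closed polygon drawn with `<polygon>`. Its stroke #ff0000 means score at S462, F1529. After flipping Y the toolpath is (208.6812,119.1460) → (60.9472,7.8179) → (154.9021,121.2209) → (208.8429,100.2166) → (182.6898,92.0723) → (106.0783,66.3591) → (208.6812,119.1460), returning to the start.

G21
G90
G0 X67.4044 Y97.9807
M3 S462
G1 X25.6640 Y40.1883 F1529
G1 X195.3524 Y50.6693
M5
G0 X208.6812 Y119.1460
M3 S462
G1 X60.9472 Y7.8179 F1529
G1 X154.9021 Y121.2209
G1 X208.8429 Y100.2166
G1 X182.6898 Y92.0723
G1 X106.0783 Y66.3591
G1 X208.6812 Y119.1460
M5
G0 X0.0000 Y0.0000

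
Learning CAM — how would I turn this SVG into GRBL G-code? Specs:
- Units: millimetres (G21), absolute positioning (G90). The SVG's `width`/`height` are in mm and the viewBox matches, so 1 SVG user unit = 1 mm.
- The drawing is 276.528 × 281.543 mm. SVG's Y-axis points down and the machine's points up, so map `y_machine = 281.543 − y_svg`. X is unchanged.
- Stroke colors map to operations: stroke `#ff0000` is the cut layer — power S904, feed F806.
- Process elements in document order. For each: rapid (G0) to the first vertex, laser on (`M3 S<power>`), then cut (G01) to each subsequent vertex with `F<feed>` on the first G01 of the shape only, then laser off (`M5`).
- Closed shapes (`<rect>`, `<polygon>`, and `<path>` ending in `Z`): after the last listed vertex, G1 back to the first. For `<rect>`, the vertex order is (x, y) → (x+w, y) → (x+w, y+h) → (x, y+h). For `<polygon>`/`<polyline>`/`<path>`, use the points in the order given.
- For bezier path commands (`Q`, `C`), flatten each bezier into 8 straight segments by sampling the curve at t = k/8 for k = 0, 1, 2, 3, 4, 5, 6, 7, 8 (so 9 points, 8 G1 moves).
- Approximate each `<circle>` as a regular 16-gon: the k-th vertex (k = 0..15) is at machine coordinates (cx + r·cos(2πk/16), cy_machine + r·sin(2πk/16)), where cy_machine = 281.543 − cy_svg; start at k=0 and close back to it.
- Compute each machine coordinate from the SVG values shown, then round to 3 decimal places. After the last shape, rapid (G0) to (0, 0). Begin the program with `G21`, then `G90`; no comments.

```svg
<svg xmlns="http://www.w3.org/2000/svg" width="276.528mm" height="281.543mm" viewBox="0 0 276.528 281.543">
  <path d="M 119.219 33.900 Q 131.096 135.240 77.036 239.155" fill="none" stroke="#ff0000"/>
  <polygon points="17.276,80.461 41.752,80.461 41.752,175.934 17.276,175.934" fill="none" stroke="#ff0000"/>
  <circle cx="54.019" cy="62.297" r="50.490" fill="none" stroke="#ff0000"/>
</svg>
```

viewBox `0 0 276.528 281.543` with mm width/height → 1 unit = 1 mm. Flip: y_m = 281.543 − y_svg.

**Shape 1** — `<path>` quadratic bezier, stroke `#ff0000` → cut (S904, F806). Control points (SVG): P0=(119.219,33.900), P1=(131.096,135.240), P2=(77.036,239.155); sampled at t=k/8. Machine vertices: (119.219,247.643) → (121.158,222.268) → (121.036,196.812) → (118.854,171.276) → (114.612,145.659) → (108.309,119.962) → (99.945,94.185) → (89.521,68.327) → (77.036,42.388). Open path.

**Shape 2** — `<polygon>` rectangle, stroke `#ff0000` → cut (S904, F806). Machine vertices: (17.276,201.082) → (41.752,201.082) → (41.752,105.609) → (17.276,105.609) → (17.276,201.082). Closed: final G1 returns to the first vertex.

**Shape 3** — `<circle>` circle, stroke `#ff0000` → cut (S904, F806). Machine vertices: (104.509,219.246) → (100.666,238.568) → (89.721,254.948) → (73.341,265.893) → (54.019,269.736) → (34.697,265.893) → (18.317,254.948) → (7.372,238.568) → (3.529,219.246) → (7.372,199.924) → (18.317,183.544) → (34.697,172.599) → (54.019,168.756) → (73.341,172.599) → (89.721,183.544) → (100.666,199.924) → (104.509,219.246). Closed: final G1 returns to the first vertex.

G21
G90
G0 X119.219 Y247.643
M3 S904
G01 X121.158 Y222.268 F806
G01 X121.036 Y196.812
G01 X118.854 Y171.276
G01 X114.612 Y145.659
G01 X108.309 Y119.962
G01 X99.945 Y94.185
G01 X89.521 Y68.327
G01 X77.036 Y42.388
M5
G0 X17.276 Y201.082
M3 S904
G01 X41.752 Y201.082 F806
G01 X41.752 Y105.609
G01 X17.276 Y105.609
G01 X17.276 Y201.082
M5
G0 X104.509 Y219.246
M3 S904
G01 X100.666 Y238.568 F806
G01 X89.721 Y254.948
G01 X73.341 Y265.893
G01 X54.019 Y269.736
G01 X34.697 Y265.893
G01 X18.317 Y254.948
G01 X7.372 Y238.568
G01 X3.529 Y219.246
G01 X7.372 Y199.924
G01 X18.317 Y183.544
G01 X34.697 Y172.599
G01 X54.019 Y168.756
G01 X73.341 Y172.599
G01 X89.721 Y183.544
G01 X100.666 Y199.924
G01 X104.509 Y219.246
M5
G0 X0.000 Y0.000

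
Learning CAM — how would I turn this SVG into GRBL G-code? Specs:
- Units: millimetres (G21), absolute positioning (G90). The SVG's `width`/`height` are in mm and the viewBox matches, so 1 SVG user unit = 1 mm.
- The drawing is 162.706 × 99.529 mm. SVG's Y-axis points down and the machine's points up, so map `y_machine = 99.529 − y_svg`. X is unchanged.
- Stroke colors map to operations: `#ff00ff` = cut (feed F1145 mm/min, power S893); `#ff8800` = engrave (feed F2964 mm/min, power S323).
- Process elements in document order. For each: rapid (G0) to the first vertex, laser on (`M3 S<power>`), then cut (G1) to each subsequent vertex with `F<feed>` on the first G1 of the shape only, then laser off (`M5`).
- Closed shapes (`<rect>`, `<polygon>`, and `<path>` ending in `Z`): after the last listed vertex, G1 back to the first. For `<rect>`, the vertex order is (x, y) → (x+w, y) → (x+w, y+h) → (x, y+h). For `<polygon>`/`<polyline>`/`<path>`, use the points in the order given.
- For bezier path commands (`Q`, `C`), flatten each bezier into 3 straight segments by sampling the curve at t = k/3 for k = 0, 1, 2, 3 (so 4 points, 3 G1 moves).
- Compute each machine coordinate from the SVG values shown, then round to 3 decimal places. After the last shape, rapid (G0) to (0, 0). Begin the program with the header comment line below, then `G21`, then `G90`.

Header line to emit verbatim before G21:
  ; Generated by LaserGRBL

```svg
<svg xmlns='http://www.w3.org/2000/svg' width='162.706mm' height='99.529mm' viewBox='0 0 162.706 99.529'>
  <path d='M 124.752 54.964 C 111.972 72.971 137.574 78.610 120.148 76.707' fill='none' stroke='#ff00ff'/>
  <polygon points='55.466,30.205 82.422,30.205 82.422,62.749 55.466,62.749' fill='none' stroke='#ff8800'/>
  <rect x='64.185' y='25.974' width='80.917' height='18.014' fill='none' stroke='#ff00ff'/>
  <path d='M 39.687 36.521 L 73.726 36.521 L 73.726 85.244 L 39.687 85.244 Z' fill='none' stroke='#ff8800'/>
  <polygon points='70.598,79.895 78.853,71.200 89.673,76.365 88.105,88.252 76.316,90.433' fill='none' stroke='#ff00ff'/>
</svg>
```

Since the viewBox matches the mm dimensions, user units are millimetres directly. The only transform is the Y-flip y_m = 99.529 − y_svg.

Shape 1 is a cubic bezier drawn with `<path>`. Its stroke #ff00ff means cut at S893, F1145. After flipping Y the toolpath is (124.752,44.565) → (121.751,30.502) → (126.247,23.612) → (120.148,22.822).

Shape 2 is a rectangle drawn with `<polygon>`. Its stroke #ff8800 means engrave at S323, F2964. After flipping Y the toolpath is (55.466,69.324) → (82.422,69.324) → (82.422,36.780) → (55.466,36.780) → (55.466,69.324), returning to the start.

Shape 3 is a rectangle drawn with `<rect>`. Its stroke #ff00ff means cut at S893, F1145. After flipping Y the toolpath is (64.185,73.555) → (145.102,73.555) → (145.102,55.541) → (64.185,55.541) → (64.185,73.555), returning to the start.

Shape 4 is a rectangle drawn with `<path>`. Its stroke #ff8800 means engrave at S323, F2964. After flipping Y the toolpath is (39.687,63.008) → (73.726,63.008) → (73.726,14.285) → (39.687,14.285) → (39.687,63.008), returning to the start.

Shape 5 is a regular polygon drawn with `<polygon>`. Its stroke #ff00ff means cut at S893, F1145. After flipping Y the toolpath is (70.598,19.634) → (78.853,28.329) → (89.673,23.164) → (88.105,11.277) → (76.316,9.096) → (70.598,19.634), returning to the start.

; Generated by LaserGRBL
G21
G90
G0 X124.752 Y44.565
M3 S893
G1 X121.751 Y30.502 F1145
G1 X126.247 Y23.612
G1 X120.148 Y22.822
M5
G0 X55.466 Y69.324
M3 S323
G1 X82.422 Y69.324 F2964
G1 X82.422 Y36.780
G1 X55.466 Y36.780
G1 X55.466 Y69.324
M5
G0 X64.185 Y73.555
M3 S893
G1 X145.102 Y73.555 F1145
G1 X145.102 Y55.541
G1 X64.185 Y55.541
G1 X64.185 Y73.555
M5
G0 X39.687 Y63.008
M3 S323
G1 X73.726 Y63.008 F2964
G1 X73.726 Y14.285
G1 X39.687 Y14.285
G1 X39.687 Y63.008
M5
G0 X70.598 Y19.634
M3 S893
G1 X78.853 Y28.329 F1145
G1 X89.673 Y23.164
G1 X88.105 Y11.277
G1 X76.316 Y9.096
G1 X70.598 Y19.634
M5
G0 X0.000 Y0.000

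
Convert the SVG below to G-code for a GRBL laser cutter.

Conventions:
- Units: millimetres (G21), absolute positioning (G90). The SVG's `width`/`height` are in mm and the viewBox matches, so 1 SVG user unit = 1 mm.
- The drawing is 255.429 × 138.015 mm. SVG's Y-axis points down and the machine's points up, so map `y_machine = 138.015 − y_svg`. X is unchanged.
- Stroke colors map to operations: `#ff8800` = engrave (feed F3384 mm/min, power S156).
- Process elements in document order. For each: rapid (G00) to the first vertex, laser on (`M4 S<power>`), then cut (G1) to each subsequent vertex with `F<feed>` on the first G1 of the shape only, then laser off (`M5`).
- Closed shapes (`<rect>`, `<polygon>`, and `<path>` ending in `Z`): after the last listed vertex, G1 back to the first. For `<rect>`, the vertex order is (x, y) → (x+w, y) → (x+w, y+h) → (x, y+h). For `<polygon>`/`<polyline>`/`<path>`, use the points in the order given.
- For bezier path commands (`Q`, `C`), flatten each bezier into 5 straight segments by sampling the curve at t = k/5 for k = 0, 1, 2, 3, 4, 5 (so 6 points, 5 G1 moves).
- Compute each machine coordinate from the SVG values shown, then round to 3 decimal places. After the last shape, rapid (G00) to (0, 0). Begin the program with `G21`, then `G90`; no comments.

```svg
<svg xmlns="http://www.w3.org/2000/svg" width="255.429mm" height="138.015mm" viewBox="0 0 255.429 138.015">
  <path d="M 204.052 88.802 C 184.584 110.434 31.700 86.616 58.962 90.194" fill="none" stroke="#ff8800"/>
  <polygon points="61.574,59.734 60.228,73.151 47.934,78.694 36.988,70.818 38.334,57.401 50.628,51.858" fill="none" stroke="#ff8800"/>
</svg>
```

viewBox `0 0 255.429 138.015` with mm width/height → 1 unit = 1 mm. Flip: y_m = 138.015 − y_svg.

**Shape 1** — `<path>` cubic bezier, stroke `#ff8800` → engrave (S156, F3384). Control points (SVG): P0=(204.052,88.802), P1=(184.584,110.434), P2=(31.700,86.616), P3=(58.962,90.194); sampled at t=k/5. Machine vertices: (204.052,49.213) → (178.870,41.105) → (136.719,40.408) → (92.650,43.627) → (61.714,47.263) → (58.962,47.821). Open path.

**Shape 2** — `<polygon>` regular polygon, stroke `#ff8800` → engrave (S156, F3384). Machine vertices: (61.574,78.281) → (60.228,64.864) → (47.934,59.321) → (36.988,67.197) → (38.334,80.614) → (50.628,86.157) → (61.574,78.281). Closed: final G1 returns to the first vertex.

G21
G90
G00 X204.052 Y49.213
M4 S156
G1 X178.870 Y41.105 F3384
G1 X136.719 Y40.408
G1 X92.650 Y43.627
G1 X61.714 Y47.263
G1 X58.962 Y47.821
M5
G00 X61.574 Y78.281
M4 S156
G1 X60.228 Y64.864 F3384
G1 X47.934 Y59.321
G1 X36.988 Y67.197
G1 X38.334 Y80.614
G1 X50.628 Y86.157
G1 X61.574 Y78.281
M5
G00 X0.000 Y0.000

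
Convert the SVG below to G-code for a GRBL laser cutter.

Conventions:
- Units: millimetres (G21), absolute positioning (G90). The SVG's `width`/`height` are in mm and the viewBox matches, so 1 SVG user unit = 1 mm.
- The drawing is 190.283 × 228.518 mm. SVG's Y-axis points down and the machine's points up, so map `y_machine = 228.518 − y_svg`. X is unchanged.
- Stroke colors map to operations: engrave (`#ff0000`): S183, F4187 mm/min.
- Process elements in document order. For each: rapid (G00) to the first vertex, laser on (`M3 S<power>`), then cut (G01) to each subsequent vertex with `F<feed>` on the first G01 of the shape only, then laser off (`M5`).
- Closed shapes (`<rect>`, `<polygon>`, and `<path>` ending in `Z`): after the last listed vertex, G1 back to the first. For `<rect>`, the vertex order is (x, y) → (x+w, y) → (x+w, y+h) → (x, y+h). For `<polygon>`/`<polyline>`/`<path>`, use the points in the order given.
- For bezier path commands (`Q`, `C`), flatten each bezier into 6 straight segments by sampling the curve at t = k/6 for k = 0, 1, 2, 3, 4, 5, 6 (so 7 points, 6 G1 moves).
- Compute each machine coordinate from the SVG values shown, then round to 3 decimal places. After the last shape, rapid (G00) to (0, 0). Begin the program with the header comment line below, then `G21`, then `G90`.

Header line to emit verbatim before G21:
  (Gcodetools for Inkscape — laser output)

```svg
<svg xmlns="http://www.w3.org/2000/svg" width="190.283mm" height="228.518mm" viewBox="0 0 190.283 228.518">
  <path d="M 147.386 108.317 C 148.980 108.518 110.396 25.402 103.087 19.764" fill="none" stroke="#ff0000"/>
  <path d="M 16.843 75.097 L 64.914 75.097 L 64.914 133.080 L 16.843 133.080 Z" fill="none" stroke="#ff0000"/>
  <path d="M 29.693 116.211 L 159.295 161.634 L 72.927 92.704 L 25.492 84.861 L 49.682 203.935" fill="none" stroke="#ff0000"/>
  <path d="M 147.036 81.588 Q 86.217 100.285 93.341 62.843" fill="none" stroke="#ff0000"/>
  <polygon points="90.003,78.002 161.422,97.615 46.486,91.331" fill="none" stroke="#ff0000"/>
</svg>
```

1 u = 1 mm; y_m = 228.518 − y.

[1] `<path>` cubic bezier, #ff0000→engrave S183 F4187: (147.386,120.201) → (145.166,126.299) → (138.234,141.817) → (128.575,162.288) → (118.175,183.245) → (109.017,200.223) → (103.087,208.754)

[2] `<path>` rectangle, #ff0000→engrave S183 F4187: (16.843,153.421) → (64.914,153.421) → (64.914,95.438) → (16.843,95.438) → (16.843,153.421) (closed)

[3] `<path>` open polyline, #ff0000→engrave S183 F4187: (29.693,112.307) → (159.295,66.884) → (72.927,135.814) → (25.492,143.657) → (49.682,24.583)

[4] `<path>` quadratic bezier, #ff0000→engrave S183 F4187: (147.036,146.930) → (128.650,142.257) → (114.039,140.703) → (103.203,142.268) → (96.141,146.951) → (92.854,154.754) → (93.341,165.675)

[5] `<polygon>` closed polygon, #ff0000→engrave S183 F4187: (90.003,150.516) → (161.422,130.903) → (46.486,137.187) → (90.003,150.516) (closed)

(Gcodetools for Inkscape — laser output)
G21
G90
G00 X147.386 Y120.201
M3 S183
G01 X145.166 Y126.299 F4187
G01 X138.234 Y141.817
G01 X128.575 Y162.288
G01 X118.175 Y183.245
G01 X109.017 Y200.223
G01 X103.087 Y208.754
M5
G00 X16.843 Y153.421
M3 S183
G01 X64.914 Y153.421 F4187
G01 X64.914 Y95.438
G01 X16.843 Y95.438
G01 X16.843 Y153.421
M5
G00 X29.693 Y112.307
M3 S183
G01 X159.295 Y66.884 F4187
G01 X72.927 Y135.814
G01 X25.492 Y143.657
G01 X49.682 Y24.583
M5
G00 X147.036 Y146.930
M3 S183
G01 X128.650 Y142.257 F4187
G01 X114.039 Y140.703
G01 X103.203 Y142.268
G01 X96.141 Y146.951
G01 X92.854 Y154.754
G01 X93.341 Y165.675
M5
G00 X90.003 Y150.516
M3 S183
G01 X161.422 Y130.903 F4187
G01 X46.486 Y137.187
G01 X90.003 Y150.516
M5
G00 X0.000 Y0.000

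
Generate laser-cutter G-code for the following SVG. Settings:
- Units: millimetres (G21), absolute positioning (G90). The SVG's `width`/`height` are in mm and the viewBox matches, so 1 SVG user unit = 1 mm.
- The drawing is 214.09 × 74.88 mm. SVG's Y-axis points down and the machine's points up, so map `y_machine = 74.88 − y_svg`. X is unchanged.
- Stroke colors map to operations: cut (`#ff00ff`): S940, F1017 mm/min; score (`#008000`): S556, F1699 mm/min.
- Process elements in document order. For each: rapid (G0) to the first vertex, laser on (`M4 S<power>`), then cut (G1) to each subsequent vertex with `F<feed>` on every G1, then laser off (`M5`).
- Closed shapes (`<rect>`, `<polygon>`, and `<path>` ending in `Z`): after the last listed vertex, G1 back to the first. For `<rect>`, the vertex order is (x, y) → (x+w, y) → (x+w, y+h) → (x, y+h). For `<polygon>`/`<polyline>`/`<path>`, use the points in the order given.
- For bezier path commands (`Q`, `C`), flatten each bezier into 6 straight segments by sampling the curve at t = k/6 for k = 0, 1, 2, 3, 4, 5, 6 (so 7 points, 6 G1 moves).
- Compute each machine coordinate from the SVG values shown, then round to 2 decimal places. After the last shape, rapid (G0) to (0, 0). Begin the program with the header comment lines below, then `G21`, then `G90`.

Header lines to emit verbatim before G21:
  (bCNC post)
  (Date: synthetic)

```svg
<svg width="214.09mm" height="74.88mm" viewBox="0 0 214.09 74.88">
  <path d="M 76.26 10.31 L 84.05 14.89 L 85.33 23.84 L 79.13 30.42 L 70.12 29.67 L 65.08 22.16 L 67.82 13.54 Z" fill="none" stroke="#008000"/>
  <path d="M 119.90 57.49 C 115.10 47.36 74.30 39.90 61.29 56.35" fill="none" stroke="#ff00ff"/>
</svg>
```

(bCNC post)
(Date: synthetic)
G21
G90
G0 X76.26 Y64.57
M4 S556
G1 X84.05 Y59.99 F1699
G1 X85.33 Y51.04 F1699
G1 X79.13 Y44.46 F1699
G1 X70.12 Y45.21 F1699
G1 X65.08 Y52.72 F1699
G1 X67.82 Y61.34 F1699
G1 X76.26 Y64.57 F1699
M5
G0 X119.90 Y17.39
M4 S940
G1 X114.80 Y22.13 F1017
G1 X105.46 Y25.84 F1017
G1 X93.67 Y27.93 F1017
G1 X81.20 Y27.80 F1017
G1 X69.82 Y24.86 F1017
G1 X61.29 Y18.53 F1017
M5
G0 X0.00 Y0.00

viewBox `0 0 214.09 74.88` with mm width/height → 1 unit = 1 mm. Flip: y_m = 74.88 − y_svg.

**Shape 1** — `<path>` regular polygon, stroke `#008000` → score (S556, F1699). Machine vertices: (76.26,64.57) → (84.05,59.99) → (85.33,51.04) → (79.13,44.46) → (70.12,45.21) → (65.08,52.72) → (67.82,61.34) → (76.26,64.57). Closed: final G1 returns to the first vertex.

**Shape 2** — `<path>` cubic bezier, stroke `#ff00ff` → cut (S940, F1017). Control points (SVG): P0=(119.90,57.49), P1=(115.10,47.36), P2=(74.30,39.90), P3=(61.29,56.35); sampled at t=k/6. Machine vertices: (119.90,17.39) → (114.80,22.13) → (105.46,25.84) → (93.67,27.93) → (81.20,27.80) → (69.82,24.86) → (61.29,18.53). Open path.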